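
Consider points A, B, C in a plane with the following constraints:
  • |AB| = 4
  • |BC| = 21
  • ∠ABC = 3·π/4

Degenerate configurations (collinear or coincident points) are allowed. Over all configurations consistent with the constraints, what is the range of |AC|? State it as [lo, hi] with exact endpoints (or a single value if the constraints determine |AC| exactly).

|AC| = √(84·√(2) + 457)  (≈ 23.9957)

|AB| ∈ {4}
|BC| ∈ {21}
|AC| ∈ {√(84·√(2) + 457)}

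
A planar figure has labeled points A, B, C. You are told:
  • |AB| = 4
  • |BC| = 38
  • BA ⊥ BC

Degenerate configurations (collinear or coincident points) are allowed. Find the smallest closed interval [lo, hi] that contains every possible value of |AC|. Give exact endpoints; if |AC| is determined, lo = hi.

|AB| ∈ {4}
|BC| ∈ {38}
|AC| ∈ {2·√(365)}

|AC| = 2·√(365)  (≈ 38.2099)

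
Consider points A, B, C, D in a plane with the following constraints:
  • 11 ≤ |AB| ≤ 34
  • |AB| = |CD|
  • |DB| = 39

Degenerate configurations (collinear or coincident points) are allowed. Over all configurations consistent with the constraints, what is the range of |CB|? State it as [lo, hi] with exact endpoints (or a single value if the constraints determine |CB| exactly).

|AB| ∈ [11, 34]
|BD| ∈ {39}
|CD| ∈ [11, 34]
|AD| ∈ [5, 73]
|BC| ∈ [5, 73]
|AC| ∈ [0, 107]

|CB| ∈ [5, 73]  (≈ [5.0000, 73.0000])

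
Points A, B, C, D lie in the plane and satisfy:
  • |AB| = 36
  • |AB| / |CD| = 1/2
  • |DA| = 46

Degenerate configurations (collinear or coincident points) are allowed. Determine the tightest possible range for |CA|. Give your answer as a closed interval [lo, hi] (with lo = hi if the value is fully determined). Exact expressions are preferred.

|CA| ∈ [26, 118]  (≈ [26.0000, 118.0000])

|AB| ∈ {36}
|AD| ∈ {46}
|CD| ∈ {72}
|BD| ∈ [10, 82]
|AC| ∈ [26, 118]
|BC| ∈ [0, 154]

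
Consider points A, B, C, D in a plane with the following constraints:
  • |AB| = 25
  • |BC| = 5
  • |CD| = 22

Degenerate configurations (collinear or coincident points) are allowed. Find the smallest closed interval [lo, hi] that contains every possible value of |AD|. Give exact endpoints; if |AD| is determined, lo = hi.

|AB| ∈ {25}
|BC| ∈ {5}
|CD| ∈ {22}
|AC| ∈ [20, 30]
|BD| ∈ [17, 27]
|AD| ∈ [0, 52]

|AD| ∈ [0, 52]  (≈ [0.0000, 52.0000])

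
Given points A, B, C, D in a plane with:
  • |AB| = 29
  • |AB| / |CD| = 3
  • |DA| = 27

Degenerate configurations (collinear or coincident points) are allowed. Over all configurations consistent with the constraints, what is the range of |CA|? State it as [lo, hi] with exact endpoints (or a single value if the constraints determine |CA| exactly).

|AB| ∈ {29}
|AD| ∈ {27}
|CD| ∈ {29/3}
|BD| ∈ [2, 56]
|AC| ∈ [52/3, 110/3]
|BC| ∈ [0, 197/3]

|CA| ∈ [52/3, 110/3]  (≈ [17.3333, 36.6667])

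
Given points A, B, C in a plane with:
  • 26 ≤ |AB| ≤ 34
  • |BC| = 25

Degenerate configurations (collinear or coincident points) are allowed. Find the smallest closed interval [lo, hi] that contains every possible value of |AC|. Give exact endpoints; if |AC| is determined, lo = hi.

|AC| ∈ [1, 59]  (≈ [1.0000, 59.0000])

|AB| ∈ [26, 34]
|BC| ∈ {25}
|AC| ∈ [1, 59]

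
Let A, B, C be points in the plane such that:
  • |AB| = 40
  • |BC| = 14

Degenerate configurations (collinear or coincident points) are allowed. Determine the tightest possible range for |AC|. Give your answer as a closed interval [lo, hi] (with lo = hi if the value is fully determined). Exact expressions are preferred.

|AC| ∈ [26, 54]  (≈ [26.0000, 54.0000])

|AB| ∈ {40}
|BC| ∈ {14}
|AC| ∈ [26, 54]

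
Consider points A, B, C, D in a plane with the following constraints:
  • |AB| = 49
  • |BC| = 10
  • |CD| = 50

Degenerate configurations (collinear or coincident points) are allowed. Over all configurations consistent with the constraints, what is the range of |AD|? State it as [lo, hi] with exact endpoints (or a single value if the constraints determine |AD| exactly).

|AD| ∈ [0, 109]  (≈ [0.0000, 109.0000])

|AB| ∈ {49}
|BC| ∈ {10}
|CD| ∈ {50}
|AC| ∈ [39, 59]
|BD| ∈ [40, 60]
|AD| ∈ [0, 109]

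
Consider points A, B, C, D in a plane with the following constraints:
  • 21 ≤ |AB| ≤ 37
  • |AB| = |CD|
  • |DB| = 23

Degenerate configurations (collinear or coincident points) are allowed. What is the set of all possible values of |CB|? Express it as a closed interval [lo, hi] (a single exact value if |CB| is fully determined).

|AB| ∈ [21, 37]
|BD| ∈ {23}
|CD| ∈ [21, 37]
|AD| ∈ [0, 60]
|BC| ∈ [0, 60]
|AC| ∈ [0, 97]

|CB| ∈ [0, 60]  (≈ [0.0000, 60.0000])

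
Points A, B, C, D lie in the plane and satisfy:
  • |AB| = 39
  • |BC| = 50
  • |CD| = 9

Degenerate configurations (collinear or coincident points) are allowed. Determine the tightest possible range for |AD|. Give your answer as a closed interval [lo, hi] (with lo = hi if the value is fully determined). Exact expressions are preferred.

|AB| ∈ {39}
|BC| ∈ {50}
|CD| ∈ {9}
|AC| ∈ [11, 89]
|BD| ∈ [41, 59]
|AD| ∈ [2, 98]

|AD| ∈ [2, 98]  (≈ [2.0000, 98.0000])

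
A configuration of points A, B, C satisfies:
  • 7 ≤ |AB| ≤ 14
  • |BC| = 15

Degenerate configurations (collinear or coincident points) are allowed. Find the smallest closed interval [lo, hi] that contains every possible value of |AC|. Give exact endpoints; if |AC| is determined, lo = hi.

|AB| ∈ [7, 14]
|BC| ∈ {15}
|AC| ∈ [1, 29]

|AC| ∈ [1, 29]  (≈ [1.0000, 29.0000])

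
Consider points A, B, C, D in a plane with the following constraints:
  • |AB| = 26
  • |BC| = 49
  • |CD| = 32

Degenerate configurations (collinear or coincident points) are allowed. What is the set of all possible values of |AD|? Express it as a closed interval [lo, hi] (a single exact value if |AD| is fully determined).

|AD| ∈ [0, 107]  (≈ [0.0000, 107.0000])

|AB| ∈ {26}
|BC| ∈ {49}
|CD| ∈ {32}
|AC| ∈ [23, 75]
|BD| ∈ [17, 81]
|AD| ∈ [0, 107]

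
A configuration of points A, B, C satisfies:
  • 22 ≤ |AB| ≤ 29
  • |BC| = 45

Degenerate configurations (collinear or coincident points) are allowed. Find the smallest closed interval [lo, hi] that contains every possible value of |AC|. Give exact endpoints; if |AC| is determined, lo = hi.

|AC| ∈ [16, 74]  (≈ [16.0000, 74.0000])

|AB| ∈ [22, 29]
|BC| ∈ {45}
|AC| ∈ [16, 74]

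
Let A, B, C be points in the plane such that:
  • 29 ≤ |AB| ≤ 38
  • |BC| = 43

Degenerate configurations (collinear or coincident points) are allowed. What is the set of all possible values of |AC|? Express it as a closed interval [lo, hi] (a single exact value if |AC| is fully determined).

|AC| ∈ [5, 81]  (≈ [5.0000, 81.0000])

|AB| ∈ [29, 38]
|BC| ∈ {43}
|AC| ∈ [5, 81]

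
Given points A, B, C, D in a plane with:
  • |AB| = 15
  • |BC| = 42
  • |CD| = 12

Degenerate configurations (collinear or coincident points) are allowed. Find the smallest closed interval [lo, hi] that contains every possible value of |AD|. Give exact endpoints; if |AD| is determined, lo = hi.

|AD| ∈ [15, 69]  (≈ [15.0000, 69.0000])

|AB| ∈ {15}
|BC| ∈ {42}
|CD| ∈ {12}
|AC| ∈ [27, 57]
|BD| ∈ [30, 54]
|AD| ∈ [15, 69]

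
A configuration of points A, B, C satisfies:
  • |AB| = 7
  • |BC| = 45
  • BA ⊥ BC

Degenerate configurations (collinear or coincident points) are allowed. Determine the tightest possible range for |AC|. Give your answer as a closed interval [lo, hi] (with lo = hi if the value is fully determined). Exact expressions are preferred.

|AC| = √(2074)  (≈ 45.5412)

|AB| ∈ {7}
|BC| ∈ {45}
|AC| ∈ {√(2074)}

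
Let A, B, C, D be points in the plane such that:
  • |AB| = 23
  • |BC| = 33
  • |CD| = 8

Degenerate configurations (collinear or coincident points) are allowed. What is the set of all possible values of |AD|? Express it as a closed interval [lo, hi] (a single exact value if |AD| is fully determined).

|AD| ∈ [2, 64]  (≈ [2.0000, 64.0000])

|AB| ∈ {23}
|BC| ∈ {33}
|CD| ∈ {8}
|AC| ∈ [10, 56]
|BD| ∈ [25, 41]
|AD| ∈ [2, 64]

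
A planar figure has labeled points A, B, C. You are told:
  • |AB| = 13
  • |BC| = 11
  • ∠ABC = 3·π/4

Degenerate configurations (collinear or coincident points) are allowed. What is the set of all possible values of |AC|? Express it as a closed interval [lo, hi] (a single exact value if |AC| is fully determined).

|AC| = √(143·√(2) + 290)  (≈ 22.1863)

|AB| ∈ {13}
|BC| ∈ {11}
|AC| ∈ {√(143·√(2) + 290)}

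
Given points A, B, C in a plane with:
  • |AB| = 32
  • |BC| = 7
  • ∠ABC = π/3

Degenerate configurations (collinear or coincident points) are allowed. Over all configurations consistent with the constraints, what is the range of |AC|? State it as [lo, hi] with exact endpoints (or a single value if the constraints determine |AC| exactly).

|AB| ∈ {32}
|BC| ∈ {7}
|AC| ∈ {√(849)}

|AC| = √(849)  (≈ 29.1376)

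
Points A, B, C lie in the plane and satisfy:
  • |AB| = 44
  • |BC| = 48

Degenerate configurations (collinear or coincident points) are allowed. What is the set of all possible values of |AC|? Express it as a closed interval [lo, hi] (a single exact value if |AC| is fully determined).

|AC| ∈ [4, 92]  (≈ [4.0000, 92.0000])

|AB| ∈ {44}
|BC| ∈ {48}
|AC| ∈ [4, 92]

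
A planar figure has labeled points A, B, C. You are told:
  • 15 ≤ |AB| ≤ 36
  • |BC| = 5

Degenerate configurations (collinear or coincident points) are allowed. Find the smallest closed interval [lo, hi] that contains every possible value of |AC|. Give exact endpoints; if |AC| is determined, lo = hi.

|AC| ∈ [10, 41]  (≈ [10.0000, 41.0000])

|AB| ∈ [15, 36]
|BC| ∈ {5}
|AC| ∈ [10, 41]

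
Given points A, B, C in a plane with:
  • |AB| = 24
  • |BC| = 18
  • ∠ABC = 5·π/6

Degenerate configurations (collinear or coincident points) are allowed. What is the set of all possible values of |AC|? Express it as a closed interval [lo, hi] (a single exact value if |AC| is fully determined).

|AB| ∈ {24}
|BC| ∈ {18}
|AC| ∈ {6·√(12·√(3) + 25)}

|AC| = 6·√(12·√(3) + 25)  (≈ 40.5986)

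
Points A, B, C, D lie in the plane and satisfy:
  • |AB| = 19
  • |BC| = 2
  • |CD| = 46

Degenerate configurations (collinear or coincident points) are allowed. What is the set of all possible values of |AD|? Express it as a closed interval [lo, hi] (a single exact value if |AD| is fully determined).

|AB| ∈ {19}
|BC| ∈ {2}
|CD| ∈ {46}
|AC| ∈ [17, 21]
|BD| ∈ [44, 48]
|AD| ∈ [25, 67]

|AD| ∈ [25, 67]  (≈ [25.0000, 67.0000])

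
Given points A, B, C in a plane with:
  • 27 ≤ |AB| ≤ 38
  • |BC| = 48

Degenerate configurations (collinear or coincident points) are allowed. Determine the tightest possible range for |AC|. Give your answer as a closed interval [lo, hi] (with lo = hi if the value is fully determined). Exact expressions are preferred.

|AC| ∈ [10, 86]  (≈ [10.0000, 86.0000])

|AB| ∈ [27, 38]
|BC| ∈ {48}
|AC| ∈ [10, 86]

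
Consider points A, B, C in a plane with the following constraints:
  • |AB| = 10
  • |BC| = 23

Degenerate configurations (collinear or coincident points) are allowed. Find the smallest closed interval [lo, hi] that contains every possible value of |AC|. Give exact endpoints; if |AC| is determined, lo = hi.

|AB| ∈ {10}
|BC| ∈ {23}
|AC| ∈ [13, 33]

|AC| ∈ [13, 33]  (≈ [13.0000, 33.0000])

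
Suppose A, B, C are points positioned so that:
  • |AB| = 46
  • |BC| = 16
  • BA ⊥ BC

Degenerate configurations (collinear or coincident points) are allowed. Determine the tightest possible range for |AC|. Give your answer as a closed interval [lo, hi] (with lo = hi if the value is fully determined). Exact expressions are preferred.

|AC| = 2·√(593)  (≈ 48.7032)

|AB| ∈ {46}
|BC| ∈ {16}
|AC| ∈ {2·√(593)}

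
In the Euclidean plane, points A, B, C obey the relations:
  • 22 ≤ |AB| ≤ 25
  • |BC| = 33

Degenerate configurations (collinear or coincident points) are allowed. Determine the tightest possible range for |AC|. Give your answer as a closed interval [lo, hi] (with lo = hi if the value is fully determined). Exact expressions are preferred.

|AB| ∈ [22, 25]
|BC| ∈ {33}
|AC| ∈ [8, 58]

|AC| ∈ [8, 58]  (≈ [8.0000, 58.0000])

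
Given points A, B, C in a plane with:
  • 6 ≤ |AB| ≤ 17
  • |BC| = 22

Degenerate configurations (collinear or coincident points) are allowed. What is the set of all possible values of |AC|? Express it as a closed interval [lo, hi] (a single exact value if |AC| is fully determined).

|AC| ∈ [5, 39]  (≈ [5.0000, 39.0000])

|AB| ∈ [6, 17]
|BC| ∈ {22}
|AC| ∈ [5, 39]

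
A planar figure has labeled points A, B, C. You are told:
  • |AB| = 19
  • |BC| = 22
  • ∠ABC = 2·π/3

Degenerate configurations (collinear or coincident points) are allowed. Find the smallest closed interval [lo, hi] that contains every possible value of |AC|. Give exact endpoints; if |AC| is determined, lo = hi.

|AB| ∈ {19}
|BC| ∈ {22}
|AC| ∈ {√(1263)}

|AC| = √(1263)  (≈ 35.5387)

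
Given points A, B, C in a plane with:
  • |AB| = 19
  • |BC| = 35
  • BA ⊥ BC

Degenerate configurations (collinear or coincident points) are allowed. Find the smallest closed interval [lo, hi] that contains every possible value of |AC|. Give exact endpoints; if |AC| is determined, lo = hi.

|AC| = √(1586)  (≈ 39.8246)

|AB| ∈ {19}
|BC| ∈ {35}
|AC| ∈ {√(1586)}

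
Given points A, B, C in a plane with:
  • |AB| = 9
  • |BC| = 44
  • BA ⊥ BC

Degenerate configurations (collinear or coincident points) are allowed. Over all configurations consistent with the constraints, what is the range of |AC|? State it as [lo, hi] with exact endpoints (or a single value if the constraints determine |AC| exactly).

|AC| = √(2017)  (≈ 44.9110)

|AB| ∈ {9}
|BC| ∈ {44}
|AC| ∈ {√(2017)}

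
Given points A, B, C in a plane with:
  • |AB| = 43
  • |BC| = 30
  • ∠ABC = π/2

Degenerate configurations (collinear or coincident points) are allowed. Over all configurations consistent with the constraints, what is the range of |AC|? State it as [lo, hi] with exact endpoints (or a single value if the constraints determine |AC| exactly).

|AC| = √(2749)  (≈ 52.4309)

|AB| ∈ {43}
|BC| ∈ {30}
|AC| ∈ {√(2749)}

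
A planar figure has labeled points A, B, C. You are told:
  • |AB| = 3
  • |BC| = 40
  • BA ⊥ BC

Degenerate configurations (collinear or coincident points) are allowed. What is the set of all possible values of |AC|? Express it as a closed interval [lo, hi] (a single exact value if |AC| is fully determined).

|AB| ∈ {3}
|BC| ∈ {40}
|AC| ∈ {√(1609)}

|AC| = √(1609)  (≈ 40.1123)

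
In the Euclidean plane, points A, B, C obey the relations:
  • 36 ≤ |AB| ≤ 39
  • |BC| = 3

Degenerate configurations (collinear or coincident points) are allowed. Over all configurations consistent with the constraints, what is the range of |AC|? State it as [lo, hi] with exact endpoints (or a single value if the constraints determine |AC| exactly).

|AB| ∈ [36, 39]
|BC| ∈ {3}
|AC| ∈ [33, 42]

|AC| ∈ [33, 42]  (≈ [33.0000, 42.0000])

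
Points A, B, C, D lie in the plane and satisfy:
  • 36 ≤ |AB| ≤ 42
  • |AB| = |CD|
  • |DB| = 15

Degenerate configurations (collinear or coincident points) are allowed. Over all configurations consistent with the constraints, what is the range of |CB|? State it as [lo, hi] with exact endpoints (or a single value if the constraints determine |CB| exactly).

|CB| ∈ [21, 57]  (≈ [21.0000, 57.0000])

|AB| ∈ [36, 42]
|BD| ∈ {15}
|CD| ∈ [36, 42]
|AD| ∈ [21, 57]
|BC| ∈ [21, 57]
|AC| ∈ [0, 99]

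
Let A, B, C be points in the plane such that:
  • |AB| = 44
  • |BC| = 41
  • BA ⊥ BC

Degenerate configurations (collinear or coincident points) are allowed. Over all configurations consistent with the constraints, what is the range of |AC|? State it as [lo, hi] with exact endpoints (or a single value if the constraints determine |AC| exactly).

|AB| ∈ {44}
|BC| ∈ {41}
|AC| ∈ {√(3617)}

|AC| = √(3617)  (≈ 60.1415)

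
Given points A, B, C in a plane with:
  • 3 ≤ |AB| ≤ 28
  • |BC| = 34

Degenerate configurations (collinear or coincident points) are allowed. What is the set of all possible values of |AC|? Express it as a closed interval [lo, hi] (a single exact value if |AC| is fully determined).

|AC| ∈ [6, 62]  (≈ [6.0000, 62.0000])

|AB| ∈ [3, 28]
|BC| ∈ {34}
|AC| ∈ [6, 62]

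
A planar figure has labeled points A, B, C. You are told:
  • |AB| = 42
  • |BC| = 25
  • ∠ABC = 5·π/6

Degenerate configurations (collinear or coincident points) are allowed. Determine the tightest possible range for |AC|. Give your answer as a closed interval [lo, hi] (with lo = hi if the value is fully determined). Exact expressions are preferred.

|AC| = √(1050·√(3) + 2389)  (≈ 64.8664)

|AB| ∈ {42}
|BC| ∈ {25}
|AC| ∈ {√(1050·√(3) + 2389)}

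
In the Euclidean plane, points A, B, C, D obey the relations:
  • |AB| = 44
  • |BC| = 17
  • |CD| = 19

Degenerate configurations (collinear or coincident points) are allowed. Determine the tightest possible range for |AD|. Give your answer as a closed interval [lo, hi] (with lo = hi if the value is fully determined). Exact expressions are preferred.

|AB| ∈ {44}
|BC| ∈ {17}
|CD| ∈ {19}
|AC| ∈ [27, 61]
|BD| ∈ [2, 36]
|AD| ∈ [8, 80]

|AD| ∈ [8, 80]  (≈ [8.0000, 80.0000])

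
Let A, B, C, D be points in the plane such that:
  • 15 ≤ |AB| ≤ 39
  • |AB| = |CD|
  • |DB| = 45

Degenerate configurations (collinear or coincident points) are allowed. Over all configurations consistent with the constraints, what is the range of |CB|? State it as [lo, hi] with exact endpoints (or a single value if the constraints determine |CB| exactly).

|CB| ∈ [6, 84]  (≈ [6.0000, 84.0000])

|AB| ∈ [15, 39]
|BD| ∈ {45}
|CD| ∈ [15, 39]
|AD| ∈ [6, 84]
|BC| ∈ [6, 84]
|AC| ∈ [0, 123]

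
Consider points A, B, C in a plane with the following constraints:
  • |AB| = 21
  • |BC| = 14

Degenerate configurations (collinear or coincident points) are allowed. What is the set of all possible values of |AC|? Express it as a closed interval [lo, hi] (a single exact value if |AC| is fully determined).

|AC| ∈ [7, 35]  (≈ [7.0000, 35.0000])

|AB| ∈ {21}
|BC| ∈ {14}
|AC| ∈ [7, 35]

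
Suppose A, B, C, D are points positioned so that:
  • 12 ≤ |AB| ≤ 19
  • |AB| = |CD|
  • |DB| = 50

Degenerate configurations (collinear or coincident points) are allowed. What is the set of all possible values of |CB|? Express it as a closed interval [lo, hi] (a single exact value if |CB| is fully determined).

|CB| ∈ [31, 69]  (≈ [31.0000, 69.0000])

|AB| ∈ [12, 19]
|BD| ∈ {50}
|CD| ∈ [12, 19]
|AD| ∈ [31, 69]
|BC| ∈ [31, 69]
|AC| ∈ [12, 88]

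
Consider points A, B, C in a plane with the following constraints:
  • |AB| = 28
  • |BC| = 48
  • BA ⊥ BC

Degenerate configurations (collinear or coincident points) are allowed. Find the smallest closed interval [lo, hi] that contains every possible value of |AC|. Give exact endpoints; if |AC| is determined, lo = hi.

|AB| ∈ {28}
|BC| ∈ {48}
|AC| ∈ {4·√(193)}

|AC| = 4·√(193)  (≈ 55.5698)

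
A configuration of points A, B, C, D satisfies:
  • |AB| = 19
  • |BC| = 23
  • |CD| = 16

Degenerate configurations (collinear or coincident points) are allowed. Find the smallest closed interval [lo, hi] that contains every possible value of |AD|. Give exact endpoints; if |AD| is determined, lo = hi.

|AB| ∈ {19}
|BC| ∈ {23}
|CD| ∈ {16}
|AC| ∈ [4, 42]
|BD| ∈ [7, 39]
|AD| ∈ [0, 58]

|AD| ∈ [0, 58]  (≈ [0.0000, 58.0000])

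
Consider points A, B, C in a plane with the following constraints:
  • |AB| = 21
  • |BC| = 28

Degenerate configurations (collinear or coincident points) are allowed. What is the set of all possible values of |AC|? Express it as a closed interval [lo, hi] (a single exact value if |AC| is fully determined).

|AB| ∈ {21}
|BC| ∈ {28}
|AC| ∈ [7, 49]

|AC| ∈ [7, 49]  (≈ [7.0000, 49.0000])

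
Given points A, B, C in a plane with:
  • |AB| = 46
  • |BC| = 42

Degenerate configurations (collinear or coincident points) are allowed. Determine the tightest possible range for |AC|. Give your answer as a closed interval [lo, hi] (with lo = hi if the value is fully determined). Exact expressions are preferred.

|AB| ∈ {46}
|BC| ∈ {42}
|AC| ∈ [4, 88]

|AC| ∈ [4, 88]  (≈ [4.0000, 88.0000])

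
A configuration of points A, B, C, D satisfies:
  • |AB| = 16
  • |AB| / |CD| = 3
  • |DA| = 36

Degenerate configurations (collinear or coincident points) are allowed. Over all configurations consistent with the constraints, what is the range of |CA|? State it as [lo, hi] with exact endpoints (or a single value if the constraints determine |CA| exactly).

|CA| ∈ [92/3, 124/3]  (≈ [30.6667, 41.3333])

|AB| ∈ {16}
|AD| ∈ {36}
|CD| ∈ {16/3}
|BD| ∈ [20, 52]
|AC| ∈ [92/3, 124/3]
|BC| ∈ [44/3, 172/3]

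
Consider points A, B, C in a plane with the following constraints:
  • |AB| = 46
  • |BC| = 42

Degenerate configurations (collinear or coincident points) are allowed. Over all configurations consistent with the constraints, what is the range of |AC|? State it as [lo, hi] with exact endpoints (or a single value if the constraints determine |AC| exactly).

|AB| ∈ {46}
|BC| ∈ {42}
|AC| ∈ [4, 88]

|AC| ∈ [4, 88]  (≈ [4.0000, 88.0000])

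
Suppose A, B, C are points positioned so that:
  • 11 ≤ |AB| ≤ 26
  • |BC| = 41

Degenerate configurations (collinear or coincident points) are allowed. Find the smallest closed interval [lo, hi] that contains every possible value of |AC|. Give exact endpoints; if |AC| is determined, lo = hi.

|AC| ∈ [15, 67]  (≈ [15.0000, 67.0000])

|AB| ∈ [11, 26]
|BC| ∈ {41}
|AC| ∈ [15, 67]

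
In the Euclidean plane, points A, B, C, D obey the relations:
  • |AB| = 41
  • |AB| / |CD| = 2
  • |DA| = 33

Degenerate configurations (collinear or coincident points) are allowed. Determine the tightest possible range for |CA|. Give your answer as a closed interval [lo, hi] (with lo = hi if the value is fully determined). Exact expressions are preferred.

|CA| ∈ [25/2, 107/2]  (≈ [12.5000, 53.5000])

|AB| ∈ {41}
|AD| ∈ {33}
|CD| ∈ {41/2}
|BD| ∈ [8, 74]
|AC| ∈ [25/2, 107/2]
|BC| ∈ [0, 189/2]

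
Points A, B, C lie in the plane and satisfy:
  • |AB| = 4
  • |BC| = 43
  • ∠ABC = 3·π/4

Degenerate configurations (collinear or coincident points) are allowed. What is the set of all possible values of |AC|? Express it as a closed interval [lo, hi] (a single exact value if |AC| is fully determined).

|AB| ∈ {4}
|BC| ∈ {43}
|AC| ∈ {√(172·√(2) + 1865)}

|AC| = √(172·√(2) + 1865)  (≈ 45.9156)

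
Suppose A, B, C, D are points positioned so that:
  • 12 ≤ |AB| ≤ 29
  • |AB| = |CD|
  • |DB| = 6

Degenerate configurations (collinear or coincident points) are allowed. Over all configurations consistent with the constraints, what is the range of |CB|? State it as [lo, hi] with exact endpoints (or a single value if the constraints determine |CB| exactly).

|AB| ∈ [12, 29]
|BD| ∈ {6}
|CD| ∈ [12, 29]
|AD| ∈ [6, 35]
|BC| ∈ [6, 35]
|AC| ∈ [0, 64]

|CB| ∈ [6, 35]  (≈ [6.0000, 35.0000])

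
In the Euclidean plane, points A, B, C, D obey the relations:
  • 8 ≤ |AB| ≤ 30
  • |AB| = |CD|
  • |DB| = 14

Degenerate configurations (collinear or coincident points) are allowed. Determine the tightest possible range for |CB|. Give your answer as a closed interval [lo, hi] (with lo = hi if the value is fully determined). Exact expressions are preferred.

|AB| ∈ [8, 30]
|BD| ∈ {14}
|CD| ∈ [8, 30]
|AD| ∈ [0, 44]
|BC| ∈ [0, 44]
|AC| ∈ [0, 74]

|CB| ∈ [0, 44]  (≈ [0.0000, 44.0000])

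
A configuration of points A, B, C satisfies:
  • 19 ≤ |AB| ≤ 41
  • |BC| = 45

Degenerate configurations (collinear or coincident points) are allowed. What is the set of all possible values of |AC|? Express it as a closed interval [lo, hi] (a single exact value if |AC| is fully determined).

|AB| ∈ [19, 41]
|BC| ∈ {45}
|AC| ∈ [4, 86]

|AC| ∈ [4, 86]  (≈ [4.0000, 86.0000])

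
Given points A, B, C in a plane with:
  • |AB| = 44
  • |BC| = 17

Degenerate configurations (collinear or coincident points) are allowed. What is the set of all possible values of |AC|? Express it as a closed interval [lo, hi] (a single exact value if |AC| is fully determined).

|AC| ∈ [27, 61]  (≈ [27.0000, 61.0000])

|AB| ∈ {44}
|BC| ∈ {17}
|AC| ∈ [27, 61]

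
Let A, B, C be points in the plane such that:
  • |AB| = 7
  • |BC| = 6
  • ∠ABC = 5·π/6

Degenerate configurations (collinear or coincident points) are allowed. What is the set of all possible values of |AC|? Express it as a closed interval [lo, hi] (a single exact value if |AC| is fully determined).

|AB| ∈ {7}
|BC| ∈ {6}
|AC| ∈ {√(42·√(3) + 85)}

|AC| = √(42·√(3) + 85)  (≈ 12.5597)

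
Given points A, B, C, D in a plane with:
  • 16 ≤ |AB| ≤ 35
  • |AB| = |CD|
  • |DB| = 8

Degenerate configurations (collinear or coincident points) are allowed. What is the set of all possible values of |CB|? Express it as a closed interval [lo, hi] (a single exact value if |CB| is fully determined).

|CB| ∈ [8, 43]  (≈ [8.0000, 43.0000])

|AB| ∈ [16, 35]
|BD| ∈ {8}
|CD| ∈ [16, 35]
|AD| ∈ [8, 43]
|BC| ∈ [8, 43]
|AC| ∈ [0, 78]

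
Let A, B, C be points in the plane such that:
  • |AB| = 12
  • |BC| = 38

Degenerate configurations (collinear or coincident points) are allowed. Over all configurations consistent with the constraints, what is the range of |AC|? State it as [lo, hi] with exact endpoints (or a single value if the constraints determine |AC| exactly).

|AB| ∈ {12}
|BC| ∈ {38}
|AC| ∈ [26, 50]

|AC| ∈ [26, 50]  (≈ [26.0000, 50.0000])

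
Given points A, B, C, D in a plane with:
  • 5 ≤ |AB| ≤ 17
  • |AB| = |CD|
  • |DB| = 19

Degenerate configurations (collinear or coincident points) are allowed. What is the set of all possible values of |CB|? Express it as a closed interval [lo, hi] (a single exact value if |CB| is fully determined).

|CB| ∈ [2, 36]  (≈ [2.0000, 36.0000])

|AB| ∈ [5, 17]
|BD| ∈ {19}
|CD| ∈ [5, 17]
|AD| ∈ [2, 36]
|BC| ∈ [2, 36]
|AC| ∈ [0, 53]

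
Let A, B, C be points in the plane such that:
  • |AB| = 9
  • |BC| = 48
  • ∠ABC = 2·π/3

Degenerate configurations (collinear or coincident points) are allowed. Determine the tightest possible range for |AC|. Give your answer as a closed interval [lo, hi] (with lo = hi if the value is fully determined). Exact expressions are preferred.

|AC| = 3·√(313)  (≈ 53.0754)

|AB| ∈ {9}
|BC| ∈ {48}
|AC| ∈ {3·√(313)}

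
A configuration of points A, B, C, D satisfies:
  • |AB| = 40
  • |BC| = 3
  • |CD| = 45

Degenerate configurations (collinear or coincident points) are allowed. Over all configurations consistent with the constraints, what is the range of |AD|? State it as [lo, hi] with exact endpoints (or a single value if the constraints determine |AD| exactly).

|AB| ∈ {40}
|BC| ∈ {3}
|CD| ∈ {45}
|AC| ∈ [37, 43]
|BD| ∈ [42, 48]
|AD| ∈ [2, 88]

|AD| ∈ [2, 88]  (≈ [2.0000, 88.0000])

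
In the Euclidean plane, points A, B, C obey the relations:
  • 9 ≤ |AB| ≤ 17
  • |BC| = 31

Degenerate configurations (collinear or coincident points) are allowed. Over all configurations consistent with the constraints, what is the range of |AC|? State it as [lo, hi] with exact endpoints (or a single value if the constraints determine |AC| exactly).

|AB| ∈ [9, 17]
|BC| ∈ {31}
|AC| ∈ [14, 48]

|AC| ∈ [14, 48]  (≈ [14.0000, 48.0000])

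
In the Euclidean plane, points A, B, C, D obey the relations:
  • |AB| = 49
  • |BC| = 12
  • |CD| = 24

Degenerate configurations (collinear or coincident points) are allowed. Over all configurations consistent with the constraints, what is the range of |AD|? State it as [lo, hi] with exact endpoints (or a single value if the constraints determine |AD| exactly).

|AB| ∈ {49}
|BC| ∈ {12}
|CD| ∈ {24}
|AC| ∈ [37, 61]
|BD| ∈ [12, 36]
|AD| ∈ [13, 85]

|AD| ∈ [13, 85]  (≈ [13.0000, 85.0000])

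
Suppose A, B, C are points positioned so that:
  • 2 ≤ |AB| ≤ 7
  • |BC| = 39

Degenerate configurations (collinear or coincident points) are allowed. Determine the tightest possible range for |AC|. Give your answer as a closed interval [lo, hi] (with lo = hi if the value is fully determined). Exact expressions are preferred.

|AC| ∈ [32, 46]  (≈ [32.0000, 46.0000])

|AB| ∈ [2, 7]
|BC| ∈ {39}
|AC| ∈ [32, 46]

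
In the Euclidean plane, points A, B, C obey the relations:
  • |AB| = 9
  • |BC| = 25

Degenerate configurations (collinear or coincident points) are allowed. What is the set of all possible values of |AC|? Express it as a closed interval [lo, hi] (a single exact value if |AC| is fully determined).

|AB| ∈ {9}
|BC| ∈ {25}
|AC| ∈ [16, 34]

|AC| ∈ [16, 34]  (≈ [16.0000, 34.0000])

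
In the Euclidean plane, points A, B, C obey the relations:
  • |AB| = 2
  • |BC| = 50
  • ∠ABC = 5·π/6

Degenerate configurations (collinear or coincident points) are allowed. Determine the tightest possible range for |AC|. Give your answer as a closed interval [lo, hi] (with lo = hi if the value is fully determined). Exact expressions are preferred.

|AC| = 2·√(25·√(3) + 626)  (≈ 51.7417)

|AB| ∈ {2}
|BC| ∈ {50}
|AC| ∈ {2·√(25·√(3) + 626)}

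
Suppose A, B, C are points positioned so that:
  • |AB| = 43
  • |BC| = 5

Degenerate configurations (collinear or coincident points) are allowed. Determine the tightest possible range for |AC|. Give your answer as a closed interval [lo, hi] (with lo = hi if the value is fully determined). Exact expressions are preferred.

|AB| ∈ {43}
|BC| ∈ {5}
|AC| ∈ [38, 48]

|AC| ∈ [38, 48]  (≈ [38.0000, 48.0000])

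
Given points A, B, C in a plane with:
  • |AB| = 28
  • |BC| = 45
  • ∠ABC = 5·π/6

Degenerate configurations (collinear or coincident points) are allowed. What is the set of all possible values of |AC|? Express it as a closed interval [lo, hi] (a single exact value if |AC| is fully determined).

|AB| ∈ {28}
|BC| ∈ {45}
|AC| ∈ {√(1260·√(3) + 2809)}

|AC| = √(1260·√(3) + 2809)  (≈ 70.6497)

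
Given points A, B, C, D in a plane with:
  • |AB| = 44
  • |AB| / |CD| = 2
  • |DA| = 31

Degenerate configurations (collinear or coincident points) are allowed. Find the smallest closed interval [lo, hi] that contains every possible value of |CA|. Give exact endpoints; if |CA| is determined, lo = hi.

|AB| ∈ {44}
|AD| ∈ {31}
|CD| ∈ {22}
|BD| ∈ [13, 75]
|AC| ∈ [9, 53]
|BC| ∈ [0, 97]

|CA| ∈ [9, 53]  (≈ [9.0000, 53.0000])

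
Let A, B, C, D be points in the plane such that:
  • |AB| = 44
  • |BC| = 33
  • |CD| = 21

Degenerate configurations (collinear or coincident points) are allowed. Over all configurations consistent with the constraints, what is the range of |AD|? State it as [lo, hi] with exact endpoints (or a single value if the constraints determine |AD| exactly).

|AB| ∈ {44}
|BC| ∈ {33}
|CD| ∈ {21}
|AC| ∈ [11, 77]
|BD| ∈ [12, 54]
|AD| ∈ [0, 98]

|AD| ∈ [0, 98]  (≈ [0.0000, 98.0000])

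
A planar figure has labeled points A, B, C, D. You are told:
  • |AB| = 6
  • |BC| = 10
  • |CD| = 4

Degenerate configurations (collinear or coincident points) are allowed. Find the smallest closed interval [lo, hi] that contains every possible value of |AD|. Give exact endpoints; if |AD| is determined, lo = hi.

|AB| ∈ {6}
|BC| ∈ {10}
|CD| ∈ {4}
|AC| ∈ [4, 16]
|BD| ∈ [6, 14]
|AD| ∈ [0, 20]

|AD| ∈ [0, 20]  (≈ [0.0000, 20.0000])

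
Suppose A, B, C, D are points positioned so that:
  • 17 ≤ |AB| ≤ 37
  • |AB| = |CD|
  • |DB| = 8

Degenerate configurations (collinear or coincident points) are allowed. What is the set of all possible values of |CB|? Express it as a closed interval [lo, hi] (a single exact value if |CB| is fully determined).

|AB| ∈ [17, 37]
|BD| ∈ {8}
|CD| ∈ [17, 37]
|AD| ∈ [9, 45]
|BC| ∈ [9, 45]
|AC| ∈ [0, 82]

|CB| ∈ [9, 45]  (≈ [9.0000, 45.0000])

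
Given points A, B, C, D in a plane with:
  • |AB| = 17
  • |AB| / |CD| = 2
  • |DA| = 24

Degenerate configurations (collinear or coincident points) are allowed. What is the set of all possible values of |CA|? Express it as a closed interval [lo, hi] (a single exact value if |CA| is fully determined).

|AB| ∈ {17}
|AD| ∈ {24}
|CD| ∈ {17/2}
|BD| ∈ [7, 41]
|AC| ∈ [31/2, 65/2]
|BC| ∈ [0, 99/2]

|CA| ∈ [31/2, 65/2]  (≈ [15.5000, 32.5000])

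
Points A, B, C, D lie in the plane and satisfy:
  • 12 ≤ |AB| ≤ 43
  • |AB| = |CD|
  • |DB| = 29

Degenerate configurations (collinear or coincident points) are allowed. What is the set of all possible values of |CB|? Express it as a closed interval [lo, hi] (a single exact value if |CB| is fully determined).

|AB| ∈ [12, 43]
|BD| ∈ {29}
|CD| ∈ [12, 43]
|AD| ∈ [0, 72]
|BC| ∈ [0, 72]
|AC| ∈ [0, 115]

|CB| ∈ [0, 72]  (≈ [0.0000, 72.0000])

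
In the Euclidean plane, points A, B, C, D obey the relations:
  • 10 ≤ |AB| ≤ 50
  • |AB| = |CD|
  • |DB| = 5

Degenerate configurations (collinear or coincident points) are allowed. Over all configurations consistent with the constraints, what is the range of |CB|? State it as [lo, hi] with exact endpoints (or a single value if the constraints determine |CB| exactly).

|AB| ∈ [10, 50]
|BD| ∈ {5}
|CD| ∈ [10, 50]
|AD| ∈ [5, 55]
|BC| ∈ [5, 55]
|AC| ∈ [0, 105]

|CB| ∈ [5, 55]  (≈ [5.0000, 55.0000])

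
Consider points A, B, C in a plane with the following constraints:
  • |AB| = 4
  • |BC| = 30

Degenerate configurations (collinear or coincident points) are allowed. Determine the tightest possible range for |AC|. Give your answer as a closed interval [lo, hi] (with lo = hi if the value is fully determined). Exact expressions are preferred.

|AB| ∈ {4}
|BC| ∈ {30}
|AC| ∈ [26, 34]

|AC| ∈ [26, 34]  (≈ [26.0000, 34.0000])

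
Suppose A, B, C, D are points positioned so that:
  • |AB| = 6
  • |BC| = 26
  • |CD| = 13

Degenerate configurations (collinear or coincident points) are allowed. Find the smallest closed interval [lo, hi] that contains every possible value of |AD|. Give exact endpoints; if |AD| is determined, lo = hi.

|AD| ∈ [7, 45]  (≈ [7.0000, 45.0000])

|AB| ∈ {6}
|BC| ∈ {26}
|CD| ∈ {13}
|AC| ∈ [20, 32]
|BD| ∈ [13, 39]
|AD| ∈ [7, 45]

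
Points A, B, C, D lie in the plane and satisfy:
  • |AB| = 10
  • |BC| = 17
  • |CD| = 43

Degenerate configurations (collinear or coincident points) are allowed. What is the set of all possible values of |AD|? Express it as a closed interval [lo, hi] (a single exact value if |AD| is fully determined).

|AD| ∈ [16, 70]  (≈ [16.0000, 70.0000])

|AB| ∈ {10}
|BC| ∈ {17}
|CD| ∈ {43}
|AC| ∈ [7, 27]
|BD| ∈ [26, 60]
|AD| ∈ [16, 70]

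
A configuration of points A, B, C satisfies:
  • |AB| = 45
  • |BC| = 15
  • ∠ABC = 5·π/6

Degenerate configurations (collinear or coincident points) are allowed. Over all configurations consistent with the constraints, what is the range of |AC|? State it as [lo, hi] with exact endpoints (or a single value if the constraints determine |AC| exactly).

|AC| = 15·√(3·√(3) + 10)  (≈ 58.4734)

|AB| ∈ {45}
|BC| ∈ {15}
|AC| ∈ {15·√(3·√(3) + 10)}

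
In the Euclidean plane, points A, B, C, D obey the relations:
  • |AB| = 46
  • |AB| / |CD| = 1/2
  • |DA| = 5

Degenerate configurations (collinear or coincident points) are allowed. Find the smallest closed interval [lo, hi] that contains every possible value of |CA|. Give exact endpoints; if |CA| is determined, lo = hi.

|CA| ∈ [87, 97]  (≈ [87.0000, 97.0000])

|AB| ∈ {46}
|AD| ∈ {5}
|CD| ∈ {92}
|BD| ∈ [41, 51]
|AC| ∈ [87, 97]
|BC| ∈ [41, 143]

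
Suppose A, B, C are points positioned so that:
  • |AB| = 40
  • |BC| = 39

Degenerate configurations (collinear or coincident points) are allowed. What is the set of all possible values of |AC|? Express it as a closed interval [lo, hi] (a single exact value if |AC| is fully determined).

|AB| ∈ {40}
|BC| ∈ {39}
|AC| ∈ [1, 79]

|AC| ∈ [1, 79]  (≈ [1.0000, 79.0000])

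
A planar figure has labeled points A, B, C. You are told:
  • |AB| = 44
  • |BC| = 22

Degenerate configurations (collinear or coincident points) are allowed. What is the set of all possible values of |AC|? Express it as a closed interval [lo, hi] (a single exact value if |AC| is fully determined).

|AC| ∈ [22, 66]  (≈ [22.0000, 66.0000])

|AB| ∈ {44}
|BC| ∈ {22}
|AC| ∈ [22, 66]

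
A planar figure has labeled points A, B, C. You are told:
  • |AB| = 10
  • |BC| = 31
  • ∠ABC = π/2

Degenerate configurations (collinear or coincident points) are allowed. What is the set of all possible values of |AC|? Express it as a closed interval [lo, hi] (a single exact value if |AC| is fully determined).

|AB| ∈ {10}
|BC| ∈ {31}
|AC| ∈ {√(1061)}

|AC| = √(1061)  (≈ 32.5730)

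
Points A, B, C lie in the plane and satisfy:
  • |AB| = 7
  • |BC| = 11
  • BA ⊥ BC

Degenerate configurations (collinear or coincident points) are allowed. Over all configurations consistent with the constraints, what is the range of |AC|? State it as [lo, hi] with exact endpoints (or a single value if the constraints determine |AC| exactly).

|AC| = √(170)  (≈ 13.0384)

|AB| ∈ {7}
|BC| ∈ {11}
|AC| ∈ {√(170)}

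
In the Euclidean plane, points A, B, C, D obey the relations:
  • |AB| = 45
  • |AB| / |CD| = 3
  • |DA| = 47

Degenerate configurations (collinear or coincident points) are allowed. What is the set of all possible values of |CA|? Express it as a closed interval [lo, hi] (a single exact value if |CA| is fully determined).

|AB| ∈ {45}
|AD| ∈ {47}
|CD| ∈ {15}
|BD| ∈ [2, 92]
|AC| ∈ [32, 62]
|BC| ∈ [0, 107]

|CA| ∈ [32, 62]  (≈ [32.0000, 62.0000])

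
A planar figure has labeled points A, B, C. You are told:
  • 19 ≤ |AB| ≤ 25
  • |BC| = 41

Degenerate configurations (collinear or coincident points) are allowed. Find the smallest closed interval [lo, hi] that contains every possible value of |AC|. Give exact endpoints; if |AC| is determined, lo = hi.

|AC| ∈ [16, 66]  (≈ [16.0000, 66.0000])

|AB| ∈ [19, 25]
|BC| ∈ {41}
|AC| ∈ [16, 66]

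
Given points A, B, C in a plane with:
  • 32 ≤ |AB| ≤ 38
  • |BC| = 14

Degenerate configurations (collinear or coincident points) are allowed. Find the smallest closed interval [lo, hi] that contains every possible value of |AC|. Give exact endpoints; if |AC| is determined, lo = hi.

|AB| ∈ [32, 38]
|BC| ∈ {14}
|AC| ∈ [18, 52]

|AC| ∈ [18, 52]  (≈ [18.0000, 52.0000])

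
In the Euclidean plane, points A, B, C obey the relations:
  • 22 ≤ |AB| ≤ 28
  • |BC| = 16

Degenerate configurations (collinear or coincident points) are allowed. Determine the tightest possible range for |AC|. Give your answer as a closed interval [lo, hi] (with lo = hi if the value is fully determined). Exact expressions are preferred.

|AB| ∈ [22, 28]
|BC| ∈ {16}
|AC| ∈ [6, 44]

|AC| ∈ [6, 44]  (≈ [6.0000, 44.0000])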